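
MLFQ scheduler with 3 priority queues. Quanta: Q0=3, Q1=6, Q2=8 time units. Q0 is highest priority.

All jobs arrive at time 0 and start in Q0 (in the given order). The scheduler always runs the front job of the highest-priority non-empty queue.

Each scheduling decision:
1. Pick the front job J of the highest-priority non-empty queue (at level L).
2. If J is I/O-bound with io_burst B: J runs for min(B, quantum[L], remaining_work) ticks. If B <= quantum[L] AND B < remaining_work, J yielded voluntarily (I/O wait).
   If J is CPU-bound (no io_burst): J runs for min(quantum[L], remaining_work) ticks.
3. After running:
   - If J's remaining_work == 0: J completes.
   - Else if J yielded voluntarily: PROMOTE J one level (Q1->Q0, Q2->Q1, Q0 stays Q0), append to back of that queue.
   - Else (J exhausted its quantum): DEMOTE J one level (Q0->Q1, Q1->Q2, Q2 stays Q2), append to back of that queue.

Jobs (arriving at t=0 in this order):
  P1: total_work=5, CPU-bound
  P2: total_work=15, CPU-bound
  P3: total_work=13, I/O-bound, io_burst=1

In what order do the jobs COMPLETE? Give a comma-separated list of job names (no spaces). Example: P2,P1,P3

t=0-3: P1@Q0 runs 3, rem=2, quantum used, demote→Q1. Q0=[P2,P3] Q1=[P1] Q2=[]
t=3-6: P2@Q0 runs 3, rem=12, quantum used, demote→Q1. Q0=[P3] Q1=[P1,P2] Q2=[]
t=6-7: P3@Q0 runs 1, rem=12, I/O yield, promote→Q0. Q0=[P3] Q1=[P1,P2] Q2=[]
t=7-8: P3@Q0 runs 1, rem=11, I/O yield, promote→Q0. Q0=[P3] Q1=[P1,P2] Q2=[]
t=8-9: P3@Q0 runs 1, rem=10, I/O yield, promote→Q0. Q0=[P3] Q1=[P1,P2] Q2=[]
t=9-10: P3@Q0 runs 1, rem=9, I/O yield, promote→Q0. Q0=[P3] Q1=[P1,P2] Q2=[]
t=10-11: P3@Q0 runs 1, rem=8, I/O yield, promote→Q0. Q0=[P3] Q1=[P1,P2] Q2=[]
t=11-12: P3@Q0 runs 1, rem=7, I/O yield, promote→Q0. Q0=[P3] Q1=[P1,P2] Q2=[]
t=12-13: P3@Q0 runs 1, rem=6, I/O yield, promote→Q0. Q0=[P3] Q1=[P1,P2] Q2=[]
t=13-14: P3@Q0 runs 1, rem=5, I/O yield, promote→Q0. Q0=[P3] Q1=[P1,P2] Q2=[]
t=14-15: P3@Q0 runs 1, rem=4, I/O yield, promote→Q0. Q0=[P3] Q1=[P1,P2] Q2=[]
t=15-16: P3@Q0 runs 1, rem=3, I/O yield, promote→Q0. Q0=[P3] Q1=[P1,P2] Q2=[]
t=16-17: P3@Q0 runs 1, rem=2, I/O yield, promote→Q0. Q0=[P3] Q1=[P1,P2] Q2=[]
t=17-18: P3@Q0 runs 1, rem=1, I/O yield, promote→Q0. Q0=[P3] Q1=[P1,P2] Q2=[]
t=18-19: P3@Q0 runs 1, rem=0, completes. Q0=[] Q1=[P1,P2] Q2=[]
t=19-21: P1@Q1 runs 2, rem=0, completes. Q0=[] Q1=[P2] Q2=[]
t=21-27: P2@Q1 runs 6, rem=6, quantum used, demote→Q2. Q0=[] Q1=[] Q2=[P2]
t=27-33: P2@Q2 runs 6, rem=0, completes. Q0=[] Q1=[] Q2=[]

Answer: P3,P1,P2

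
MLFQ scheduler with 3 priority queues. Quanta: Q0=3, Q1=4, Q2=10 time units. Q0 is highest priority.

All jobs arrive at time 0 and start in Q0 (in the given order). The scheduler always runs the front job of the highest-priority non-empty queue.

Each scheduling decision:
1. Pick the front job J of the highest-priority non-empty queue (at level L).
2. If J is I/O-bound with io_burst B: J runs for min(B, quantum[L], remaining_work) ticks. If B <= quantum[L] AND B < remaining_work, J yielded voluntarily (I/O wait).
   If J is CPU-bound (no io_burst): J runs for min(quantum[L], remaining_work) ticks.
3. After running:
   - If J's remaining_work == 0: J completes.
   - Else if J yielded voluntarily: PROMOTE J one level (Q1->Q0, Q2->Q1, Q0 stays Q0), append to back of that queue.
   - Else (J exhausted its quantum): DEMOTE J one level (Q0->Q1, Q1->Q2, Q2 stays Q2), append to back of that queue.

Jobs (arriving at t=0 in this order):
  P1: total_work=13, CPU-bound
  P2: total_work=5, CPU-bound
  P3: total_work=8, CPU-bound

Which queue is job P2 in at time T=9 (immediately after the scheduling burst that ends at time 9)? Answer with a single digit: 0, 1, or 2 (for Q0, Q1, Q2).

t=0-3: P1@Q0 runs 3, rem=10, quantum used, demote→Q1. Q0=[P2,P3] Q1=[P1] Q2=[]
t=3-6: P2@Q0 runs 3, rem=2, quantum used, demote→Q1. Q0=[P3] Q1=[P1,P2] Q2=[]
t=6-9: P3@Q0 runs 3, rem=5, quantum used, demote→Q1. Q0=[] Q1=[P1,P2,P3] Q2=[]
t=9-13: P1@Q1 runs 4, rem=6, quantum used, demote→Q2. Q0=[] Q1=[P2,P3] Q2=[P1]
t=13-15: P2@Q1 runs 2, rem=0, completes. Q0=[] Q1=[P3] Q2=[P1]
t=15-19: P3@Q1 runs 4, rem=1, quantum used, demote→Q2. Q0=[] Q1=[] Q2=[P1,P3]
t=19-25: P1@Q2 runs 6, rem=0, completes. Q0=[] Q1=[] Q2=[P3]
t=25-26: P3@Q2 runs 1, rem=0, completes. Q0=[] Q1=[] Q2=[]

Answer: 1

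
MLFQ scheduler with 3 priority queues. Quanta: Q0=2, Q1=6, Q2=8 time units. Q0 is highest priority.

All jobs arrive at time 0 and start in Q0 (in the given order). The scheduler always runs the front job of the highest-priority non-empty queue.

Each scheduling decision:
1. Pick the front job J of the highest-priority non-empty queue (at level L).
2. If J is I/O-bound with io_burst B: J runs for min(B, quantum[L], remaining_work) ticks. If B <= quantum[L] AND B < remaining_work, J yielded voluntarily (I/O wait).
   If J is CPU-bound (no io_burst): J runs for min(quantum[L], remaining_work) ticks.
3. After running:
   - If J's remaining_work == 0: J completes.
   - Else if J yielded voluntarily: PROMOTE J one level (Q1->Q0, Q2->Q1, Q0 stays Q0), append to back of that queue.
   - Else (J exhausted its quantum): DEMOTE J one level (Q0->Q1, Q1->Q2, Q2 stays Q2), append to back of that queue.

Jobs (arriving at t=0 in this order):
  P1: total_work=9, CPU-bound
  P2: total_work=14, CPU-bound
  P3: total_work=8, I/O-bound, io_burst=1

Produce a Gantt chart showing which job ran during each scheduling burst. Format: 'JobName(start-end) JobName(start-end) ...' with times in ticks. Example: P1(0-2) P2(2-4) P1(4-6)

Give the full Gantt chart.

t=0-2: P1@Q0 runs 2, rem=7, quantum used, demote→Q1. Q0=[P2,P3] Q1=[P1] Q2=[]
t=2-4: P2@Q0 runs 2, rem=12, quantum used, demote→Q1. Q0=[P3] Q1=[P1,P2] Q2=[]
t=4-5: P3@Q0 runs 1, rem=7, I/O yield, promote→Q0. Q0=[P3] Q1=[P1,P2] Q2=[]
t=5-6: P3@Q0 runs 1, rem=6, I/O yield, promote→Q0. Q0=[P3] Q1=[P1,P2] Q2=[]
t=6-7: P3@Q0 runs 1, rem=5, I/O yield, promote→Q0. Q0=[P3] Q1=[P1,P2] Q2=[]
t=7-8: P3@Q0 runs 1, rem=4, I/O yield, promote→Q0. Q0=[P3] Q1=[P1,P2] Q2=[]
t=8-9: P3@Q0 runs 1, rem=3, I/O yield, promote→Q0. Q0=[P3] Q1=[P1,P2] Q2=[]
t=9-10: P3@Q0 runs 1, rem=2, I/O yield, promote→Q0. Q0=[P3] Q1=[P1,P2] Q2=[]
t=10-11: P3@Q0 runs 1, rem=1, I/O yield, promote→Q0. Q0=[P3] Q1=[P1,P2] Q2=[]
t=11-12: P3@Q0 runs 1, rem=0, completes. Q0=[] Q1=[P1,P2] Q2=[]
t=12-18: P1@Q1 runs 6, rem=1, quantum used, demote→Q2. Q0=[] Q1=[P2] Q2=[P1]
t=18-24: P2@Q1 runs 6, rem=6, quantum used, demote→Q2. Q0=[] Q1=[] Q2=[P1,P2]
t=24-25: P1@Q2 runs 1, rem=0, completes. Q0=[] Q1=[] Q2=[P2]
t=25-31: P2@Q2 runs 6, rem=0, completes. Q0=[] Q1=[] Q2=[]

Answer: P1(0-2) P2(2-4) P3(4-5) P3(5-6) P3(6-7) P3(7-8) P3(8-9) P3(9-10) P3(10-11) P3(11-12) P1(12-18) P2(18-24) P1(24-25) P2(25-31)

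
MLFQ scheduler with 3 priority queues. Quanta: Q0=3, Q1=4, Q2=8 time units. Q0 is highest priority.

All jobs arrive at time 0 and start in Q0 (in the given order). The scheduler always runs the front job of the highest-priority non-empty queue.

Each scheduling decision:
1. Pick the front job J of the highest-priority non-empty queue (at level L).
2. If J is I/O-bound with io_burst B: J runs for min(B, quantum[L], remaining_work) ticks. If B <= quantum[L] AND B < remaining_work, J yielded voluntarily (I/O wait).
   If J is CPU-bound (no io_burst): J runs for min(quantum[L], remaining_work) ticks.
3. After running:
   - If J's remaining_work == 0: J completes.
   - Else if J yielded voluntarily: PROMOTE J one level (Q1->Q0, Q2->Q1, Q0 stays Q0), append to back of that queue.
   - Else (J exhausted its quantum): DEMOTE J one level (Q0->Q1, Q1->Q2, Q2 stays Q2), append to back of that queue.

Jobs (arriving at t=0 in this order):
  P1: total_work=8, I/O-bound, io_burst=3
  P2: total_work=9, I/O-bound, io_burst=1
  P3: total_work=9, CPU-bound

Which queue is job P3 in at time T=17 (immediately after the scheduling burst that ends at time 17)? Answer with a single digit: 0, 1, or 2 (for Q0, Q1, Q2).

Answer: 1

Derivation:
t=0-3: P1@Q0 runs 3, rem=5, I/O yield, promote→Q0. Q0=[P2,P3,P1] Q1=[] Q2=[]
t=3-4: P2@Q0 runs 1, rem=8, I/O yield, promote→Q0. Q0=[P3,P1,P2] Q1=[] Q2=[]
t=4-7: P3@Q0 runs 3, rem=6, quantum used, demote→Q1. Q0=[P1,P2] Q1=[P3] Q2=[]
t=7-10: P1@Q0 runs 3, rem=2, I/O yield, promote→Q0. Q0=[P2,P1] Q1=[P3] Q2=[]
t=10-11: P2@Q0 runs 1, rem=7, I/O yield, promote→Q0. Q0=[P1,P2] Q1=[P3] Q2=[]
t=11-13: P1@Q0 runs 2, rem=0, completes. Q0=[P2] Q1=[P3] Q2=[]
t=13-14: P2@Q0 runs 1, rem=6, I/O yield, promote→Q0. Q0=[P2] Q1=[P3] Q2=[]
t=14-15: P2@Q0 runs 1, rem=5, I/O yield, promote→Q0. Q0=[P2] Q1=[P3] Q2=[]
t=15-16: P2@Q0 runs 1, rem=4, I/O yield, promote→Q0. Q0=[P2] Q1=[P3] Q2=[]
t=16-17: P2@Q0 runs 1, rem=3, I/O yield, promote→Q0. Q0=[P2] Q1=[P3] Q2=[]
t=17-18: P2@Q0 runs 1, rem=2, I/O yield, promote→Q0. Q0=[P2] Q1=[P3] Q2=[]
t=18-19: P2@Q0 runs 1, rem=1, I/O yield, promote→Q0. Q0=[P2] Q1=[P3] Q2=[]
t=19-20: P2@Q0 runs 1, rem=0, completes. Q0=[] Q1=[P3] Q2=[]
t=20-24: P3@Q1 runs 4, rem=2, quantum used, demote→Q2. Q0=[] Q1=[] Q2=[P3]
t=24-26: P3@Q2 runs 2, rem=0, completes. Q0=[] Q1=[] Q2=[]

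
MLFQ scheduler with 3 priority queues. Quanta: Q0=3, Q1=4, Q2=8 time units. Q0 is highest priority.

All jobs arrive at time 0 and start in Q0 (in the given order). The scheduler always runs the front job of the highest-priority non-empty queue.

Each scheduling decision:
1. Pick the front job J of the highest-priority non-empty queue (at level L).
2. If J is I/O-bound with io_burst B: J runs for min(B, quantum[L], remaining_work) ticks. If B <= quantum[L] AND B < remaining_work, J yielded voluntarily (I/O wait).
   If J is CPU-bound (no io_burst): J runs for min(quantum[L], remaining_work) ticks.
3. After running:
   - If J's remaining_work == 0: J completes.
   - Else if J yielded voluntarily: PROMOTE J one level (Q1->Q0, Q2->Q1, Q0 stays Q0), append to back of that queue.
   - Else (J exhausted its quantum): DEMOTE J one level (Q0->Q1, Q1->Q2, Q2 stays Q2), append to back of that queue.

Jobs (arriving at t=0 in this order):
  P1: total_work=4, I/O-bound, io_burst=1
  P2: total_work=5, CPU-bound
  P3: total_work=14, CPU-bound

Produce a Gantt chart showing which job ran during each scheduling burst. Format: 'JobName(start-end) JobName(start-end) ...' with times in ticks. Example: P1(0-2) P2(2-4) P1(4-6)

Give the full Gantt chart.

Answer: P1(0-1) P2(1-4) P3(4-7) P1(7-8) P1(8-9) P1(9-10) P2(10-12) P3(12-16) P3(16-23)

Derivation:
t=0-1: P1@Q0 runs 1, rem=3, I/O yield, promote→Q0. Q0=[P2,P3,P1] Q1=[] Q2=[]
t=1-4: P2@Q0 runs 3, rem=2, quantum used, demote→Q1. Q0=[P3,P1] Q1=[P2] Q2=[]
t=4-7: P3@Q0 runs 3, rem=11, quantum used, demote→Q1. Q0=[P1] Q1=[P2,P3] Q2=[]
t=7-8: P1@Q0 runs 1, rem=2, I/O yield, promote→Q0. Q0=[P1] Q1=[P2,P3] Q2=[]
t=8-9: P1@Q0 runs 1, rem=1, I/O yield, promote→Q0. Q0=[P1] Q1=[P2,P3] Q2=[]
t=9-10: P1@Q0 runs 1, rem=0, completes. Q0=[] Q1=[P2,P3] Q2=[]
t=10-12: P2@Q1 runs 2, rem=0, completes. Q0=[] Q1=[P3] Q2=[]
t=12-16: P3@Q1 runs 4, rem=7, quantum used, demote→Q2. Q0=[] Q1=[] Q2=[P3]
t=16-23: P3@Q2 runs 7, rem=0, completes. Q0=[] Q1=[] Q2=[]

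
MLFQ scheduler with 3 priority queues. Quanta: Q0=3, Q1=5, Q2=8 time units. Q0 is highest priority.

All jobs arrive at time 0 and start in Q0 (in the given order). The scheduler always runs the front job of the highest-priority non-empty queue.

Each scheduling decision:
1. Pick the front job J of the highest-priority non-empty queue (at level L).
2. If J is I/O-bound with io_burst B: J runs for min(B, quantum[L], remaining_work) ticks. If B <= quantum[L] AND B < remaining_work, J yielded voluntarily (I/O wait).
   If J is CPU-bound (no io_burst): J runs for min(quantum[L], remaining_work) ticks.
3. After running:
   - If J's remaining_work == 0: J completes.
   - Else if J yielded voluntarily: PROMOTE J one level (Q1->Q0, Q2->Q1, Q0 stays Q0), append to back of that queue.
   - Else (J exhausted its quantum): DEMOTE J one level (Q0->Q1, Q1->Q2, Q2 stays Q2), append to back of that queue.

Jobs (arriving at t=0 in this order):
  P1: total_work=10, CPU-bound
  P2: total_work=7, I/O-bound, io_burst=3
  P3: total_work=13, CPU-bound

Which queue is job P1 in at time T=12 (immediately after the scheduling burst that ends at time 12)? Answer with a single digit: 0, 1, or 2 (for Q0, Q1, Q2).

Answer: 1

Derivation:
t=0-3: P1@Q0 runs 3, rem=7, quantum used, demote→Q1. Q0=[P2,P3] Q1=[P1] Q2=[]
t=3-6: P2@Q0 runs 3, rem=4, I/O yield, promote→Q0. Q0=[P3,P2] Q1=[P1] Q2=[]
t=6-9: P3@Q0 runs 3, rem=10, quantum used, demote→Q1. Q0=[P2] Q1=[P1,P3] Q2=[]
t=9-12: P2@Q0 runs 3, rem=1, I/O yield, promote→Q0. Q0=[P2] Q1=[P1,P3] Q2=[]
t=12-13: P2@Q0 runs 1, rem=0, completes. Q0=[] Q1=[P1,P3] Q2=[]
t=13-18: P1@Q1 runs 5, rem=2, quantum used, demote→Q2. Q0=[] Q1=[P3] Q2=[P1]
t=18-23: P3@Q1 runs 5, rem=5, quantum used, demote→Q2. Q0=[] Q1=[] Q2=[P1,P3]
t=23-25: P1@Q2 runs 2, rem=0, completes. Q0=[] Q1=[] Q2=[P3]
t=25-30: P3@Q2 runs 5, rem=0, completes. Q0=[] Q1=[] Q2=[]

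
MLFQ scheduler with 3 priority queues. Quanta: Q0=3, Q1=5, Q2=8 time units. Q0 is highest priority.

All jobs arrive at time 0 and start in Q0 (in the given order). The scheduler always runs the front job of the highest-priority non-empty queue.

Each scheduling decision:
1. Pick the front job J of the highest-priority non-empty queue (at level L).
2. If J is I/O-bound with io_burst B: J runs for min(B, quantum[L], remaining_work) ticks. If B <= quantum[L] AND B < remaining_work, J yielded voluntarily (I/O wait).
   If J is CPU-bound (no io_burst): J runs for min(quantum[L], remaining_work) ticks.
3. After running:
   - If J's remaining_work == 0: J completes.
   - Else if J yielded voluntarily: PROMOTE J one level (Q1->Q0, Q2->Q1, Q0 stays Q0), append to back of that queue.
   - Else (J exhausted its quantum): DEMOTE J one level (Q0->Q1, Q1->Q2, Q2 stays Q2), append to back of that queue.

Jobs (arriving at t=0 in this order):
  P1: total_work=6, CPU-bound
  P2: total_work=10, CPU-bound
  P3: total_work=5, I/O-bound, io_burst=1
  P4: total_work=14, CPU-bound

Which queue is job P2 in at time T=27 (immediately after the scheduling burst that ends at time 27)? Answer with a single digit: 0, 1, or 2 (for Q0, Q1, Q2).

t=0-3: P1@Q0 runs 3, rem=3, quantum used, demote→Q1. Q0=[P2,P3,P4] Q1=[P1] Q2=[]
t=3-6: P2@Q0 runs 3, rem=7, quantum used, demote→Q1. Q0=[P3,P4] Q1=[P1,P2] Q2=[]
t=6-7: P3@Q0 runs 1, rem=4, I/O yield, promote→Q0. Q0=[P4,P3] Q1=[P1,P2] Q2=[]
t=7-10: P4@Q0 runs 3, rem=11, quantum used, demote→Q1. Q0=[P3] Q1=[P1,P2,P4] Q2=[]
t=10-11: P3@Q0 runs 1, rem=3, I/O yield, promote→Q0. Q0=[P3] Q1=[P1,P2,P4] Q2=[]
t=11-12: P3@Q0 runs 1, rem=2, I/O yield, promote→Q0. Q0=[P3] Q1=[P1,P2,P4] Q2=[]
t=12-13: P3@Q0 runs 1, rem=1, I/O yield, promote→Q0. Q0=[P3] Q1=[P1,P2,P4] Q2=[]
t=13-14: P3@Q0 runs 1, rem=0, completes. Q0=[] Q1=[P1,P2,P4] Q2=[]
t=14-17: P1@Q1 runs 3, rem=0, completes. Q0=[] Q1=[P2,P4] Q2=[]
t=17-22: P2@Q1 runs 5, rem=2, quantum used, demote→Q2. Q0=[] Q1=[P4] Q2=[P2]
t=22-27: P4@Q1 runs 5, rem=6, quantum used, demote→Q2. Q0=[] Q1=[] Q2=[P2,P4]
t=27-29: P2@Q2 runs 2, rem=0, completes. Q0=[] Q1=[] Q2=[P4]
t=29-35: P4@Q2 runs 6, rem=0, completes. Q0=[] Q1=[] Q2=[]

Answer: 2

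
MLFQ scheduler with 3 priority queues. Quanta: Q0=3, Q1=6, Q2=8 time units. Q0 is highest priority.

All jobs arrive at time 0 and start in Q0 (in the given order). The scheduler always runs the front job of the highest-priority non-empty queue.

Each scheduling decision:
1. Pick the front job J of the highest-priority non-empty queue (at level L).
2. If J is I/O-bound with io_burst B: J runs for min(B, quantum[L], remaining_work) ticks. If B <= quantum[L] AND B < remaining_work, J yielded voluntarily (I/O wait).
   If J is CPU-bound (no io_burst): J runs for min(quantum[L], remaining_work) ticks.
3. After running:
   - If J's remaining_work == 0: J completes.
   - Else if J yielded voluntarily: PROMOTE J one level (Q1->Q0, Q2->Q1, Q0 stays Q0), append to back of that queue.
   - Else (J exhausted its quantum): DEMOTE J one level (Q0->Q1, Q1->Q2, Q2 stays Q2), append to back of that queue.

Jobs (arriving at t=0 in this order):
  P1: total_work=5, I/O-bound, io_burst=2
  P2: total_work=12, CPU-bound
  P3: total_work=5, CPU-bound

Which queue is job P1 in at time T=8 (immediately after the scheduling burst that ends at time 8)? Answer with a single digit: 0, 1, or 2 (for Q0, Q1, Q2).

t=0-2: P1@Q0 runs 2, rem=3, I/O yield, promote→Q0. Q0=[P2,P3,P1] Q1=[] Q2=[]
t=2-5: P2@Q0 runs 3, rem=9, quantum used, demote→Q1. Q0=[P3,P1] Q1=[P2] Q2=[]
t=5-8: P3@Q0 runs 3, rem=2, quantum used, demote→Q1. Q0=[P1] Q1=[P2,P3] Q2=[]
t=8-10: P1@Q0 runs 2, rem=1, I/O yield, promote→Q0. Q0=[P1] Q1=[P2,P3] Q2=[]
t=10-11: P1@Q0 runs 1, rem=0, completes. Q0=[] Q1=[P2,P3] Q2=[]
t=11-17: P2@Q1 runs 6, rem=3, quantum used, demote→Q2. Q0=[] Q1=[P3] Q2=[P2]
t=17-19: P3@Q1 runs 2, rem=0, completes. Q0=[] Q1=[] Q2=[P2]
t=19-22: P2@Q2 runs 3, rem=0, completes. Q0=[] Q1=[] Q2=[]

Answer: 0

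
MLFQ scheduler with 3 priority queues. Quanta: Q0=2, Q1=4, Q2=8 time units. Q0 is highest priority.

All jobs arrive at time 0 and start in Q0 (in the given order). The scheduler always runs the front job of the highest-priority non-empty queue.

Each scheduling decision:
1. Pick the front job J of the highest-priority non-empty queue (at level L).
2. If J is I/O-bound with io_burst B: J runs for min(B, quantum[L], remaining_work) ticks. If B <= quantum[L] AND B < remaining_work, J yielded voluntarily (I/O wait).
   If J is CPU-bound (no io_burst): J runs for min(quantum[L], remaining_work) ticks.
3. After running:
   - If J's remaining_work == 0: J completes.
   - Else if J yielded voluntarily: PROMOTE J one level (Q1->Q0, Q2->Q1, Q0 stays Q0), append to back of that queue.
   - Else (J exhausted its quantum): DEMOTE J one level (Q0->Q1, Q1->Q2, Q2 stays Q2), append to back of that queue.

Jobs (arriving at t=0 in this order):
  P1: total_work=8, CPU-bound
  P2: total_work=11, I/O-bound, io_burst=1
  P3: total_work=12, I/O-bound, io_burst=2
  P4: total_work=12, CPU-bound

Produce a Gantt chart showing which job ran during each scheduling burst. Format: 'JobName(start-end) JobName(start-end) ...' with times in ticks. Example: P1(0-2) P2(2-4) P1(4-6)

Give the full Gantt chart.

t=0-2: P1@Q0 runs 2, rem=6, quantum used, demote→Q1. Q0=[P2,P3,P4] Q1=[P1] Q2=[]
t=2-3: P2@Q0 runs 1, rem=10, I/O yield, promote→Q0. Q0=[P3,P4,P2] Q1=[P1] Q2=[]
t=3-5: P3@Q0 runs 2, rem=10, I/O yield, promote→Q0. Q0=[P4,P2,P3] Q1=[P1] Q2=[]
t=5-7: P4@Q0 runs 2, rem=10, quantum used, demote→Q1. Q0=[P2,P3] Q1=[P1,P4] Q2=[]
t=7-8: P2@Q0 runs 1, rem=9, I/O yield, promote→Q0. Q0=[P3,P2] Q1=[P1,P4] Q2=[]
t=8-10: P3@Q0 runs 2, rem=8, I/O yield, promote→Q0. Q0=[P2,P3] Q1=[P1,P4] Q2=[]
t=10-11: P2@Q0 runs 1, rem=8, I/O yield, promote→Q0. Q0=[P3,P2] Q1=[P1,P4] Q2=[]
t=11-13: P3@Q0 runs 2, rem=6, I/O yield, promote→Q0. Q0=[P2,P3] Q1=[P1,P4] Q2=[]
t=13-14: P2@Q0 runs 1, rem=7, I/O yield, promote→Q0. Q0=[P3,P2] Q1=[P1,P4] Q2=[]
t=14-16: P3@Q0 runs 2, rem=4, I/O yield, promote→Q0. Q0=[P2,P3] Q1=[P1,P4] Q2=[]
t=16-17: P2@Q0 runs 1, rem=6, I/O yield, promote→Q0. Q0=[P3,P2] Q1=[P1,P4] Q2=[]
t=17-19: P3@Q0 runs 2, rem=2, I/O yield, promote→Q0. Q0=[P2,P3] Q1=[P1,P4] Q2=[]
t=19-20: P2@Q0 runs 1, rem=5, I/O yield, promote→Q0. Q0=[P3,P2] Q1=[P1,P4] Q2=[]
t=20-22: P3@Q0 runs 2, rem=0, completes. Q0=[P2] Q1=[P1,P4] Q2=[]
t=22-23: P2@Q0 runs 1, rem=4, I/O yield, promote→Q0. Q0=[P2] Q1=[P1,P4] Q2=[]
t=23-24: P2@Q0 runs 1, rem=3, I/O yield, promote→Q0. Q0=[P2] Q1=[P1,P4] Q2=[]
t=24-25: P2@Q0 runs 1, rem=2, I/O yield, promote→Q0. Q0=[P2] Q1=[P1,P4] Q2=[]
t=25-26: P2@Q0 runs 1, rem=1, I/O yield, promote→Q0. Q0=[P2] Q1=[P1,P4] Q2=[]
t=26-27: P2@Q0 runs 1, rem=0, completes. Q0=[] Q1=[P1,P4] Q2=[]
t=27-31: P1@Q1 runs 4, rem=2, quantum used, demote→Q2. Q0=[] Q1=[P4] Q2=[P1]
t=31-35: P4@Q1 runs 4, rem=6, quantum used, demote→Q2. Q0=[] Q1=[] Q2=[P1,P4]
t=35-37: P1@Q2 runs 2, rem=0, completes. Q0=[] Q1=[] Q2=[P4]
t=37-43: P4@Q2 runs 6, rem=0, completes. Q0=[] Q1=[] Q2=[]

Answer: P1(0-2) P2(2-3) P3(3-5) P4(5-7) P2(7-8) P3(8-10) P2(10-11) P3(11-13) P2(13-14) P3(14-16) P2(16-17) P3(17-19) P2(19-20) P3(20-22) P2(22-23) P2(23-24) P2(24-25) P2(25-26) P2(26-27) P1(27-31) P4(31-35) P1(35-37) P4(37-43)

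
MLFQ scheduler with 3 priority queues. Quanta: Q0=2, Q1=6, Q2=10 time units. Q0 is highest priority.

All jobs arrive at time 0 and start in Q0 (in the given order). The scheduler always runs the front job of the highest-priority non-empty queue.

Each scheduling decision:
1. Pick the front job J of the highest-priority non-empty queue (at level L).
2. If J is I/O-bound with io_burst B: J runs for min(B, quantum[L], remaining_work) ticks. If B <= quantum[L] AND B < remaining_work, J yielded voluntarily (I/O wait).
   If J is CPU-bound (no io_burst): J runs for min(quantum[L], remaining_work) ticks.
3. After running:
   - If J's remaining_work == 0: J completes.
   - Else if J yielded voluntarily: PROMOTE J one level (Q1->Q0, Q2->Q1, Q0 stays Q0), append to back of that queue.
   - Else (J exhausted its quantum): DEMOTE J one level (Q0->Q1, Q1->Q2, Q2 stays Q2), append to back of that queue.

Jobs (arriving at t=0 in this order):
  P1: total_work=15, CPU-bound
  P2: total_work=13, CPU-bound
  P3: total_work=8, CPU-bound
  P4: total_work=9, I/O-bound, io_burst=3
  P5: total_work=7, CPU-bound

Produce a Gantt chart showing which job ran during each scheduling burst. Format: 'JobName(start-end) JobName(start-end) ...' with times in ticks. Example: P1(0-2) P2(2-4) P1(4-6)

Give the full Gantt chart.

Answer: P1(0-2) P2(2-4) P3(4-6) P4(6-8) P5(8-10) P1(10-16) P2(16-22) P3(22-28) P4(28-31) P4(31-33) P5(33-38) P4(38-40) P1(40-47) P2(47-52)

Derivation:
t=0-2: P1@Q0 runs 2, rem=13, quantum used, demote→Q1. Q0=[P2,P3,P4,P5] Q1=[P1] Q2=[]
t=2-4: P2@Q0 runs 2, rem=11, quantum used, demote→Q1. Q0=[P3,P4,P5] Q1=[P1,P2] Q2=[]
t=4-6: P3@Q0 runs 2, rem=6, quantum used, demote→Q1. Q0=[P4,P5] Q1=[P1,P2,P3] Q2=[]
t=6-8: P4@Q0 runs 2, rem=7, quantum used, demote→Q1. Q0=[P5] Q1=[P1,P2,P3,P4] Q2=[]
t=8-10: P5@Q0 runs 2, rem=5, quantum used, demote→Q1. Q0=[] Q1=[P1,P2,P3,P4,P5] Q2=[]
t=10-16: P1@Q1 runs 6, rem=7, quantum used, demote→Q2. Q0=[] Q1=[P2,P3,P4,P5] Q2=[P1]
t=16-22: P2@Q1 runs 6, rem=5, quantum used, demote→Q2. Q0=[] Q1=[P3,P4,P5] Q2=[P1,P2]
t=22-28: P3@Q1 runs 6, rem=0, completes. Q0=[] Q1=[P4,P5] Q2=[P1,P2]
t=28-31: P4@Q1 runs 3, rem=4, I/O yield, promote→Q0. Q0=[P4] Q1=[P5] Q2=[P1,P2]
t=31-33: P4@Q0 runs 2, rem=2, quantum used, demote→Q1. Q0=[] Q1=[P5,P4] Q2=[P1,P2]
t=33-38: P5@Q1 runs 5, rem=0, completes. Q0=[] Q1=[P4] Q2=[P1,P2]
t=38-40: P4@Q1 runs 2, rem=0, completes. Q0=[] Q1=[] Q2=[P1,P2]
t=40-47: P1@Q2 runs 7, rem=0, completes. Q0=[] Q1=[] Q2=[P2]
t=47-52: P2@Q2 runs 5, rem=0, completes. Q0=[] Q1=[] Q2=[]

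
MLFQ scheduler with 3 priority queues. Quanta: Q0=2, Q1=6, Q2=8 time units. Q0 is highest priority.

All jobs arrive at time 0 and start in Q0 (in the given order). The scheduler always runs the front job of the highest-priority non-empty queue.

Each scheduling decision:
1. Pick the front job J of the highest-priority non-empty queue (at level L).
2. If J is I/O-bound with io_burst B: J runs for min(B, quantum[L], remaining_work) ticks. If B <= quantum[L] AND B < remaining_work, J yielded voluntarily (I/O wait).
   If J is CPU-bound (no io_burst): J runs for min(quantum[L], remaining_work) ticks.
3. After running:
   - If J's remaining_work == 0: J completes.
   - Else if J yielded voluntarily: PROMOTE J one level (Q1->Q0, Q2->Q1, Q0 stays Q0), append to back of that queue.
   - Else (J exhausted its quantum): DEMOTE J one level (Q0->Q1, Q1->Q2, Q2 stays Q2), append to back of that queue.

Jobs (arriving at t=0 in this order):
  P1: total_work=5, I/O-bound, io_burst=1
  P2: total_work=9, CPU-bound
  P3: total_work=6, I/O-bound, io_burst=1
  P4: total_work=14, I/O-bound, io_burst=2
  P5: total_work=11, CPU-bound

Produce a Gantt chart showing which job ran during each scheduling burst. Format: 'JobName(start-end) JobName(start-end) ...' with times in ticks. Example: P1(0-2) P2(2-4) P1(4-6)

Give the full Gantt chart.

t=0-1: P1@Q0 runs 1, rem=4, I/O yield, promote→Q0. Q0=[P2,P3,P4,P5,P1] Q1=[] Q2=[]
t=1-3: P2@Q0 runs 2, rem=7, quantum used, demote→Q1. Q0=[P3,P4,P5,P1] Q1=[P2] Q2=[]
t=3-4: P3@Q0 runs 1, rem=5, I/O yield, promote→Q0. Q0=[P4,P5,P1,P3] Q1=[P2] Q2=[]
t=4-6: P4@Q0 runs 2, rem=12, I/O yield, promote→Q0. Q0=[P5,P1,P3,P4] Q1=[P2] Q2=[]
t=6-8: P5@Q0 runs 2, rem=9, quantum used, demote→Q1. Q0=[P1,P3,P4] Q1=[P2,P5] Q2=[]
t=8-9: P1@Q0 runs 1, rem=3, I/O yield, promote→Q0. Q0=[P3,P4,P1] Q1=[P2,P5] Q2=[]
t=9-10: P3@Q0 runs 1, rem=4, I/O yield, promote→Q0. Q0=[P4,P1,P3] Q1=[P2,P5] Q2=[]
t=10-12: P4@Q0 runs 2, rem=10, I/O yield, promote→Q0. Q0=[P1,P3,P4] Q1=[P2,P5] Q2=[]
t=12-13: P1@Q0 runs 1, rem=2, I/O yield, promote→Q0. Q0=[P3,P4,P1] Q1=[P2,P5] Q2=[]
t=13-14: P3@Q0 runs 1, rem=3, I/O yield, promote→Q0. Q0=[P4,P1,P3] Q1=[P2,P5] Q2=[]
t=14-16: P4@Q0 runs 2, rem=8, I/O yield, promote→Q0. Q0=[P1,P3,P4] Q1=[P2,P5] Q2=[]
t=16-17: P1@Q0 runs 1, rem=1, I/O yield, promote→Q0. Q0=[P3,P4,P1] Q1=[P2,P5] Q2=[]
t=17-18: P3@Q0 runs 1, rem=2, I/O yield, promote→Q0. Q0=[P4,P1,P3] Q1=[P2,P5] Q2=[]
t=18-20: P4@Q0 runs 2, rem=6, I/O yield, promote→Q0. Q0=[P1,P3,P4] Q1=[P2,P5] Q2=[]
t=20-21: P1@Q0 runs 1, rem=0, completes. Q0=[P3,P4] Q1=[P2,P5] Q2=[]
t=21-22: P3@Q0 runs 1, rem=1, I/O yield, promote→Q0. Q0=[P4,P3] Q1=[P2,P5] Q2=[]
t=22-24: P4@Q0 runs 2, rem=4, I/O yield, promote→Q0. Q0=[P3,P4] Q1=[P2,P5] Q2=[]
t=24-25: P3@Q0 runs 1, rem=0, completes. Q0=[P4] Q1=[P2,P5] Q2=[]
t=25-27: P4@Q0 runs 2, rem=2, I/O yield, promote→Q0. Q0=[P4] Q1=[P2,P5] Q2=[]
t=27-29: P4@Q0 runs 2, rem=0, completes. Q0=[] Q1=[P2,P5] Q2=[]
t=29-35: P2@Q1 runs 6, rem=1, quantum used, demote→Q2. Q0=[] Q1=[P5] Q2=[P2]
t=35-41: P5@Q1 runs 6, rem=3, quantum used, demote→Q2. Q0=[] Q1=[] Q2=[P2,P5]
t=41-42: P2@Q2 runs 1, rem=0, completes. Q0=[] Q1=[] Q2=[P5]
t=42-45: P5@Q2 runs 3, rem=0, completes. Q0=[] Q1=[] Q2=[]

Answer: P1(0-1) P2(1-3) P3(3-4) P4(4-6) P5(6-8) P1(8-9) P3(9-10) P4(10-12) P1(12-13) P3(13-14) P4(14-16) P1(16-17) P3(17-18) P4(18-20) P1(20-21) P3(21-22) P4(22-24) P3(24-25) P4(25-27) P4(27-29) P2(29-35) P5(35-41) P2(41-42) P5(42-45)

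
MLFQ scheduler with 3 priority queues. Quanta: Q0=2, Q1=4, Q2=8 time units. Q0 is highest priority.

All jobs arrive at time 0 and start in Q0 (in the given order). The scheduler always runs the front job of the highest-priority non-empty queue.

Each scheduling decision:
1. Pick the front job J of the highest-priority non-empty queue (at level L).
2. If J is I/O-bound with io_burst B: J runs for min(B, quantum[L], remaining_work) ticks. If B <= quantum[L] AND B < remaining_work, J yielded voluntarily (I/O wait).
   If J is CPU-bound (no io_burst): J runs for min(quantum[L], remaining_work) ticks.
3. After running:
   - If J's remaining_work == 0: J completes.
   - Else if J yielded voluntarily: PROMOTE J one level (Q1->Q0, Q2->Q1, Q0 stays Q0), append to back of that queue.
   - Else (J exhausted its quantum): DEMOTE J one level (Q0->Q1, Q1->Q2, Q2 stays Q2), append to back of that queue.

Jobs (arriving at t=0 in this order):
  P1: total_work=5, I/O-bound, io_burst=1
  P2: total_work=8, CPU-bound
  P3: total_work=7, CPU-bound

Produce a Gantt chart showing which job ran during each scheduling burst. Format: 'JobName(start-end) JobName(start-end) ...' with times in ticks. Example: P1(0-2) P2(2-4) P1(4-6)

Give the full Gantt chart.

t=0-1: P1@Q0 runs 1, rem=4, I/O yield, promote→Q0. Q0=[P2,P3,P1] Q1=[] Q2=[]
t=1-3: P2@Q0 runs 2, rem=6, quantum used, demote→Q1. Q0=[P3,P1] Q1=[P2] Q2=[]
t=3-5: P3@Q0 runs 2, rem=5, quantum used, demote→Q1. Q0=[P1] Q1=[P2,P3] Q2=[]
t=5-6: P1@Q0 runs 1, rem=3, I/O yield, promote→Q0. Q0=[P1] Q1=[P2,P3] Q2=[]
t=6-7: P1@Q0 runs 1, rem=2, I/O yield, promote→Q0. Q0=[P1] Q1=[P2,P3] Q2=[]
t=7-8: P1@Q0 runs 1, rem=1, I/O yield, promote→Q0. Q0=[P1] Q1=[P2,P3] Q2=[]
t=8-9: P1@Q0 runs 1, rem=0, completes. Q0=[] Q1=[P2,P3] Q2=[]
t=9-13: P2@Q1 runs 4, rem=2, quantum used, demote→Q2. Q0=[] Q1=[P3] Q2=[P2]
t=13-17: P3@Q1 runs 4, rem=1, quantum used, demote→Q2. Q0=[] Q1=[] Q2=[P2,P3]
t=17-19: P2@Q2 runs 2, rem=0, completes. Q0=[] Q1=[] Q2=[P3]
t=19-20: P3@Q2 runs 1, rem=0, completes. Q0=[] Q1=[] Q2=[]

Answer: P1(0-1) P2(1-3) P3(3-5) P1(5-6) P1(6-7) P1(7-8) P1(8-9) P2(9-13) P3(13-17) P2(17-19) P3(19-20)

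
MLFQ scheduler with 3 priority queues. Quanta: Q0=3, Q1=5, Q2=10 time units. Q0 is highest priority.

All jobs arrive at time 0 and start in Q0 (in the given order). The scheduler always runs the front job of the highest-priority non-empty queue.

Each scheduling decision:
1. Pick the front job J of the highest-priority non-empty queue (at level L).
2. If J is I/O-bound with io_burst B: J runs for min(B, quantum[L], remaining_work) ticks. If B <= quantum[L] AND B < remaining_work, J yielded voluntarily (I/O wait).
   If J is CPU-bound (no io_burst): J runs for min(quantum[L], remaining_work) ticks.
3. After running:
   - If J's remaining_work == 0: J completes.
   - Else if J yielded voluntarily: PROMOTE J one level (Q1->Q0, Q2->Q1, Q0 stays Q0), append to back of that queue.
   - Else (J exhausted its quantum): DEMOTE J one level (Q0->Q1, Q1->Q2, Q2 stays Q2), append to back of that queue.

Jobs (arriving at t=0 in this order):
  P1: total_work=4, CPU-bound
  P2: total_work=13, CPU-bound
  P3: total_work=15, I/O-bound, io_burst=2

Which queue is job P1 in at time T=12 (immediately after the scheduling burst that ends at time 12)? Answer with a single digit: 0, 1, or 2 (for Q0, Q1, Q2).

Answer: 1

Derivation:
t=0-3: P1@Q0 runs 3, rem=1, quantum used, demote→Q1. Q0=[P2,P3] Q1=[P1] Q2=[]
t=3-6: P2@Q0 runs 3, rem=10, quantum used, demote→Q1. Q0=[P3] Q1=[P1,P2] Q2=[]
t=6-8: P3@Q0 runs 2, rem=13, I/O yield, promote→Q0. Q0=[P3] Q1=[P1,P2] Q2=[]
t=8-10: P3@Q0 runs 2, rem=11, I/O yield, promote→Q0. Q0=[P3] Q1=[P1,P2] Q2=[]
t=10-12: P3@Q0 runs 2, rem=9, I/O yield, promote→Q0. Q0=[P3] Q1=[P1,P2] Q2=[]
t=12-14: P3@Q0 runs 2, rem=7, I/O yield, promote→Q0. Q0=[P3] Q1=[P1,P2] Q2=[]
t=14-16: P3@Q0 runs 2, rem=5, I/O yield, promote→Q0. Q0=[P3] Q1=[P1,P2] Q2=[]
t=16-18: P3@Q0 runs 2, rem=3, I/O yield, promote→Q0. Q0=[P3] Q1=[P1,P2] Q2=[]
t=18-20: P3@Q0 runs 2, rem=1, I/O yield, promote→Q0. Q0=[P3] Q1=[P1,P2] Q2=[]
t=20-21: P3@Q0 runs 1, rem=0, completes. Q0=[] Q1=[P1,P2] Q2=[]
t=21-22: P1@Q1 runs 1, rem=0, completes. Q0=[] Q1=[P2] Q2=[]
t=22-27: P2@Q1 runs 5, rem=5, quantum used, demote→Q2. Q0=[] Q1=[] Q2=[P2]
t=27-32: P2@Q2 runs 5, rem=0, completes. Q0=[] Q1=[] Q2=[]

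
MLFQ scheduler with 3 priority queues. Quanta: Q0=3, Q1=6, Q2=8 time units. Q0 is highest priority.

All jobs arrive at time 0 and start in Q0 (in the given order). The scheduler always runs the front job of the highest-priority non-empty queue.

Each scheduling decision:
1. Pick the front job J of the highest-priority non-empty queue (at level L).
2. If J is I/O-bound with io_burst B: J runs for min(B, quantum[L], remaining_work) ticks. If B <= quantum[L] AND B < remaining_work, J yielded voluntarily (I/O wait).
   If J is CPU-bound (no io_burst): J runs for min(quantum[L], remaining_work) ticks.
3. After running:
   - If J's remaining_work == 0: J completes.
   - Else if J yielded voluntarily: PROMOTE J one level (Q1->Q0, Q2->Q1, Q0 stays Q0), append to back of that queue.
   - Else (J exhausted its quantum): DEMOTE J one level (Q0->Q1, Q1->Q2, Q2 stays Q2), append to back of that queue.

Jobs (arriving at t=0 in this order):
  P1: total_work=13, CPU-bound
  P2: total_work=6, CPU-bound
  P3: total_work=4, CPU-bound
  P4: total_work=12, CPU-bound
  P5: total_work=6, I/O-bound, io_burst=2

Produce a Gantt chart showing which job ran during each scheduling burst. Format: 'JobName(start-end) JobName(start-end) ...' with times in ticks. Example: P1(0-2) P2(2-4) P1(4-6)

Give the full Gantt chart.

t=0-3: P1@Q0 runs 3, rem=10, quantum used, demote→Q1. Q0=[P2,P3,P4,P5] Q1=[P1] Q2=[]
t=3-6: P2@Q0 runs 3, rem=3, quantum used, demote→Q1. Q0=[P3,P4,P5] Q1=[P1,P2] Q2=[]
t=6-9: P3@Q0 runs 3, rem=1, quantum used, demote→Q1. Q0=[P4,P5] Q1=[P1,P2,P3] Q2=[]
t=9-12: P4@Q0 runs 3, rem=9, quantum used, demote→Q1. Q0=[P5] Q1=[P1,P2,P3,P4] Q2=[]
t=12-14: P5@Q0 runs 2, rem=4, I/O yield, promote→Q0. Q0=[P5] Q1=[P1,P2,P3,P4] Q2=[]
t=14-16: P5@Q0 runs 2, rem=2, I/O yield, promote→Q0. Q0=[P5] Q1=[P1,P2,P3,P4] Q2=[]
t=16-18: P5@Q0 runs 2, rem=0, completes. Q0=[] Q1=[P1,P2,P3,P4] Q2=[]
t=18-24: P1@Q1 runs 6, rem=4, quantum used, demote→Q2. Q0=[] Q1=[P2,P3,P4] Q2=[P1]
t=24-27: P2@Q1 runs 3, rem=0, completes. Q0=[] Q1=[P3,P4] Q2=[P1]
t=27-28: P3@Q1 runs 1, rem=0, completes. Q0=[] Q1=[P4] Q2=[P1]
t=28-34: P4@Q1 runs 6, rem=3, quantum used, demote→Q2. Q0=[] Q1=[] Q2=[P1,P4]
t=34-38: P1@Q2 runs 4, rem=0, completes. Q0=[] Q1=[] Q2=[P4]
t=38-41: P4@Q2 runs 3, rem=0, completes. Q0=[] Q1=[] Q2=[]

Answer: P1(0-3) P2(3-6) P3(6-9) P4(9-12) P5(12-14) P5(14-16) P5(16-18) P1(18-24) P2(24-27) P3(27-28) P4(28-34) P1(34-38) P4(38-41)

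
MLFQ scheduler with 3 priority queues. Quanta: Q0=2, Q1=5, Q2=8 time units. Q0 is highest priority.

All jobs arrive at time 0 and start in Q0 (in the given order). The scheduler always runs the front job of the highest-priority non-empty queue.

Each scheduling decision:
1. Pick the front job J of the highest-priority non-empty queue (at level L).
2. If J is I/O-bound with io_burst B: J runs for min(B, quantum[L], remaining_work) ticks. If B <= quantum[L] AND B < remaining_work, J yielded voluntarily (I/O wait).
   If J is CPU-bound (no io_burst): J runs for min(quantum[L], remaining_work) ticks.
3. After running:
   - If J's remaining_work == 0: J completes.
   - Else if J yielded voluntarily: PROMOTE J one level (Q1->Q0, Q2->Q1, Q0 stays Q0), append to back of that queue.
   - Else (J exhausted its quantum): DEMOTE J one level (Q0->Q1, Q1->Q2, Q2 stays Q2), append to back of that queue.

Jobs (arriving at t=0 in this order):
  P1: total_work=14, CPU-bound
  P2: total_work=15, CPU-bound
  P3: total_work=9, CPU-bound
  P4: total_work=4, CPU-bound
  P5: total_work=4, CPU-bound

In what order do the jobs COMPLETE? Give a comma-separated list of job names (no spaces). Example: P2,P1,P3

t=0-2: P1@Q0 runs 2, rem=12, quantum used, demote→Q1. Q0=[P2,P3,P4,P5] Q1=[P1] Q2=[]
t=2-4: P2@Q0 runs 2, rem=13, quantum used, demote→Q1. Q0=[P3,P4,P5] Q1=[P1,P2] Q2=[]
t=4-6: P3@Q0 runs 2, rem=7, quantum used, demote→Q1. Q0=[P4,P5] Q1=[P1,P2,P3] Q2=[]
t=6-8: P4@Q0 runs 2, rem=2, quantum used, demote→Q1. Q0=[P5] Q1=[P1,P2,P3,P4] Q2=[]
t=8-10: P5@Q0 runs 2, rem=2, quantum used, demote→Q1. Q0=[] Q1=[P1,P2,P3,P4,P5] Q2=[]
t=10-15: P1@Q1 runs 5, rem=7, quantum used, demote→Q2. Q0=[] Q1=[P2,P3,P4,P5] Q2=[P1]
t=15-20: P2@Q1 runs 5, rem=8, quantum used, demote→Q2. Q0=[] Q1=[P3,P4,P5] Q2=[P1,P2]
t=20-25: P3@Q1 runs 5, rem=2, quantum used, demote→Q2. Q0=[] Q1=[P4,P5] Q2=[P1,P2,P3]
t=25-27: P4@Q1 runs 2, rem=0, completes. Q0=[] Q1=[P5] Q2=[P1,P2,P3]
t=27-29: P5@Q1 runs 2, rem=0, completes. Q0=[] Q1=[] Q2=[P1,P2,P3]
t=29-36: P1@Q2 runs 7, rem=0, completes. Q0=[] Q1=[] Q2=[P2,P3]
t=36-44: P2@Q2 runs 8, rem=0, completes. Q0=[] Q1=[] Q2=[P3]
t=44-46: P3@Q2 runs 2, rem=0, completes. Q0=[] Q1=[] Q2=[]

Answer: P4,P5,P1,P2,P3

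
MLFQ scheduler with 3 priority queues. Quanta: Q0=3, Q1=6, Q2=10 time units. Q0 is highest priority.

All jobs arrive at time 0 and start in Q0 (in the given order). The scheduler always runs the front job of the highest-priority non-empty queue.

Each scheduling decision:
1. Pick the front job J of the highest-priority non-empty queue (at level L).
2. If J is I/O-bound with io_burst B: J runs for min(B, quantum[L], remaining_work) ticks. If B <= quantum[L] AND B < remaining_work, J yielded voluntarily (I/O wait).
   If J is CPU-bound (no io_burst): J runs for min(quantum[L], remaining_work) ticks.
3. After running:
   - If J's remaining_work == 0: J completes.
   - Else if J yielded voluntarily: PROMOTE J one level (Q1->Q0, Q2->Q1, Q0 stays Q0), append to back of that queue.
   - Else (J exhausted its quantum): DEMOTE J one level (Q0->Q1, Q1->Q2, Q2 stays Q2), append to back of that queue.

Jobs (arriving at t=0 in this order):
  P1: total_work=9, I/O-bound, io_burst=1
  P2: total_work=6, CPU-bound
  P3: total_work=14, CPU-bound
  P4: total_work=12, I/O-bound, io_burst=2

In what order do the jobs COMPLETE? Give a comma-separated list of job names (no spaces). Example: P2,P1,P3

Answer: P4,P1,P2,P3

Derivation:
t=0-1: P1@Q0 runs 1, rem=8, I/O yield, promote→Q0. Q0=[P2,P3,P4,P1] Q1=[] Q2=[]
t=1-4: P2@Q0 runs 3, rem=3, quantum used, demote→Q1. Q0=[P3,P4,P1] Q1=[P2] Q2=[]
t=4-7: P3@Q0 runs 3, rem=11, quantum used, demote→Q1. Q0=[P4,P1] Q1=[P2,P3] Q2=[]
t=7-9: P4@Q0 runs 2, rem=10, I/O yield, promote→Q0. Q0=[P1,P4] Q1=[P2,P3] Q2=[]
t=9-10: P1@Q0 runs 1, rem=7, I/O yield, promote→Q0. Q0=[P4,P1] Q1=[P2,P3] Q2=[]
t=10-12: P4@Q0 runs 2, rem=8, I/O yield, promote→Q0. Q0=[P1,P4] Q1=[P2,P3] Q2=[]
t=12-13: P1@Q0 runs 1, rem=6, I/O yield, promote→Q0. Q0=[P4,P1] Q1=[P2,P3] Q2=[]
t=13-15: P4@Q0 runs 2, rem=6, I/O yield, promote→Q0. Q0=[P1,P4] Q1=[P2,P3] Q2=[]
t=15-16: P1@Q0 runs 1, rem=5, I/O yield, promote→Q0. Q0=[P4,P1] Q1=[P2,P3] Q2=[]
t=16-18: P4@Q0 runs 2, rem=4, I/O yield, promote→Q0. Q0=[P1,P4] Q1=[P2,P3] Q2=[]
t=18-19: P1@Q0 runs 1, rem=4, I/O yield, promote→Q0. Q0=[P4,P1] Q1=[P2,P3] Q2=[]
t=19-21: P4@Q0 runs 2, rem=2, I/O yield, promote→Q0. Q0=[P1,P4] Q1=[P2,P3] Q2=[]
t=21-22: P1@Q0 runs 1, rem=3, I/O yield, promote→Q0. Q0=[P4,P1] Q1=[P2,P3] Q2=[]
t=22-24: P4@Q0 runs 2, rem=0, completes. Q0=[P1] Q1=[P2,P3] Q2=[]
t=24-25: P1@Q0 runs 1, rem=2, I/O yield, promote→Q0. Q0=[P1] Q1=[P2,P3] Q2=[]
t=25-26: P1@Q0 runs 1, rem=1, I/O yield, promote→Q0. Q0=[P1] Q1=[P2,P3] Q2=[]
t=26-27: P1@Q0 runs 1, rem=0, completes. Q0=[] Q1=[P2,P3] Q2=[]
t=27-30: P2@Q1 runs 3, rem=0, completes. Q0=[] Q1=[P3] Q2=[]
t=30-36: P3@Q1 runs 6, rem=5, quantum used, demote→Q2. Q0=[] Q1=[] Q2=[P3]
t=36-41: P3@Q2 runs 5, rem=0, completes. Q0=[] Q1=[] Q2=[]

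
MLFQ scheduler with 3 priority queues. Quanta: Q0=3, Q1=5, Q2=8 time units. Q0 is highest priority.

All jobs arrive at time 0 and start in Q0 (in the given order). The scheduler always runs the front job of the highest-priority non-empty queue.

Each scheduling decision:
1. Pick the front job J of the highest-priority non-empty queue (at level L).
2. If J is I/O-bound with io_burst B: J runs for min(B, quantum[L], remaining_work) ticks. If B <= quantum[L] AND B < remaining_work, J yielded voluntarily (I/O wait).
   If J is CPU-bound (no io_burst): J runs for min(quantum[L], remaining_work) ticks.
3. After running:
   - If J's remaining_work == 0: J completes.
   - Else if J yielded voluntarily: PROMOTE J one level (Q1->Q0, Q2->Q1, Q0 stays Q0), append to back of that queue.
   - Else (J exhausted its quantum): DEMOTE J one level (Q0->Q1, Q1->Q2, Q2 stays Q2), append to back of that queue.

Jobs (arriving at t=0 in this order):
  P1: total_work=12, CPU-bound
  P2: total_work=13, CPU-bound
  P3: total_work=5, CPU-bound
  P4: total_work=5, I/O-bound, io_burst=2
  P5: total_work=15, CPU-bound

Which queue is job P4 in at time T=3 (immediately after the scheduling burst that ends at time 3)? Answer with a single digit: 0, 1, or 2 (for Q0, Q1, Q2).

t=0-3: P1@Q0 runs 3, rem=9, quantum used, demote→Q1. Q0=[P2,P3,P4,P5] Q1=[P1] Q2=[]
t=3-6: P2@Q0 runs 3, rem=10, quantum used, demote→Q1. Q0=[P3,P4,P5] Q1=[P1,P2] Q2=[]
t=6-9: P3@Q0 runs 3, rem=2, quantum used, demote→Q1. Q0=[P4,P5] Q1=[P1,P2,P3] Q2=[]
t=9-11: P4@Q0 runs 2, rem=3, I/O yield, promote→Q0. Q0=[P5,P4] Q1=[P1,P2,P3] Q2=[]
t=11-14: P5@Q0 runs 3, rem=12, quantum used, demote→Q1. Q0=[P4] Q1=[P1,P2,P3,P5] Q2=[]
t=14-16: P4@Q0 runs 2, rem=1, I/O yield, promote→Q0. Q0=[P4] Q1=[P1,P2,P3,P5] Q2=[]
t=16-17: P4@Q0 runs 1, rem=0, completes. Q0=[] Q1=[P1,P2,P3,P5] Q2=[]
t=17-22: P1@Q1 runs 5, rem=4, quantum used, demote→Q2. Q0=[] Q1=[P2,P3,P5] Q2=[P1]
t=22-27: P2@Q1 runs 5, rem=5, quantum used, demote→Q2. Q0=[] Q1=[P3,P5] Q2=[P1,P2]
t=27-29: P3@Q1 runs 2, rem=0, completes. Q0=[] Q1=[P5] Q2=[P1,P2]
t=29-34: P5@Q1 runs 5, rem=7, quantum used, demote→Q2. Q0=[] Q1=[] Q2=[P1,P2,P5]
t=34-38: P1@Q2 runs 4, rem=0, completes. Q0=[] Q1=[] Q2=[P2,P5]
t=38-43: P2@Q2 runs 5, rem=0, completes. Q0=[] Q1=[] Q2=[P5]
t=43-50: P5@Q2 runs 7, rem=0, completes. Q0=[] Q1=[] Q2=[]

Answer: 0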